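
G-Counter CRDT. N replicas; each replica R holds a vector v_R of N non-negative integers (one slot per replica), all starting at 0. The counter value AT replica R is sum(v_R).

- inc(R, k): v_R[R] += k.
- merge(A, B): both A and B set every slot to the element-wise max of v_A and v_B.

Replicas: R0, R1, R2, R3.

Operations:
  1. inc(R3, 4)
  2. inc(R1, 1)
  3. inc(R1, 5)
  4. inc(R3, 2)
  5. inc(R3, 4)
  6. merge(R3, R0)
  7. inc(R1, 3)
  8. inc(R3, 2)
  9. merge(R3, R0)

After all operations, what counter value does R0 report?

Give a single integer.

Op 1: inc R3 by 4 -> R3=(0,0,0,4) value=4
Op 2: inc R1 by 1 -> R1=(0,1,0,0) value=1
Op 3: inc R1 by 5 -> R1=(0,6,0,0) value=6
Op 4: inc R3 by 2 -> R3=(0,0,0,6) value=6
Op 5: inc R3 by 4 -> R3=(0,0,0,10) value=10
Op 6: merge R3<->R0 -> R3=(0,0,0,10) R0=(0,0,0,10)
Op 7: inc R1 by 3 -> R1=(0,9,0,0) value=9
Op 8: inc R3 by 2 -> R3=(0,0,0,12) value=12
Op 9: merge R3<->R0 -> R3=(0,0,0,12) R0=(0,0,0,12)

Answer: 12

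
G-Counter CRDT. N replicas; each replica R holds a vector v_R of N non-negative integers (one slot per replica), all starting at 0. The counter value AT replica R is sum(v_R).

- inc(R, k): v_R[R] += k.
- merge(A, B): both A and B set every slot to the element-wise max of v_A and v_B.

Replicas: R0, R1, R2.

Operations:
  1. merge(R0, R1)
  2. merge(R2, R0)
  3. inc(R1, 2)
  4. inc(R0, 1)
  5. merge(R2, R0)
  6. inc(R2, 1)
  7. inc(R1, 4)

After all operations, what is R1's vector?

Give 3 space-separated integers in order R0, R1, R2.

Answer: 0 6 0

Derivation:
Op 1: merge R0<->R1 -> R0=(0,0,0) R1=(0,0,0)
Op 2: merge R2<->R0 -> R2=(0,0,0) R0=(0,0,0)
Op 3: inc R1 by 2 -> R1=(0,2,0) value=2
Op 4: inc R0 by 1 -> R0=(1,0,0) value=1
Op 5: merge R2<->R0 -> R2=(1,0,0) R0=(1,0,0)
Op 6: inc R2 by 1 -> R2=(1,0,1) value=2
Op 7: inc R1 by 4 -> R1=(0,6,0) value=6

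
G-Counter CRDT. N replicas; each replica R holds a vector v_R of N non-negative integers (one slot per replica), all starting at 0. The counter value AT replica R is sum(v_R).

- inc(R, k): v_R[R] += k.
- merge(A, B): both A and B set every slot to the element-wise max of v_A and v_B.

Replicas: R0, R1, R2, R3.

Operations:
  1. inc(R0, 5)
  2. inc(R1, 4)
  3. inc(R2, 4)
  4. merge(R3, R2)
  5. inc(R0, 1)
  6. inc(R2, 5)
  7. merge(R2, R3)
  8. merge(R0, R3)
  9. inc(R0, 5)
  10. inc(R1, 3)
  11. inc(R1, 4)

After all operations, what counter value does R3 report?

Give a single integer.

Op 1: inc R0 by 5 -> R0=(5,0,0,0) value=5
Op 2: inc R1 by 4 -> R1=(0,4,0,0) value=4
Op 3: inc R2 by 4 -> R2=(0,0,4,0) value=4
Op 4: merge R3<->R2 -> R3=(0,0,4,0) R2=(0,0,4,0)
Op 5: inc R0 by 1 -> R0=(6,0,0,0) value=6
Op 6: inc R2 by 5 -> R2=(0,0,9,0) value=9
Op 7: merge R2<->R3 -> R2=(0,0,9,0) R3=(0,0,9,0)
Op 8: merge R0<->R3 -> R0=(6,0,9,0) R3=(6,0,9,0)
Op 9: inc R0 by 5 -> R0=(11,0,9,0) value=20
Op 10: inc R1 by 3 -> R1=(0,7,0,0) value=7
Op 11: inc R1 by 4 -> R1=(0,11,0,0) value=11

Answer: 15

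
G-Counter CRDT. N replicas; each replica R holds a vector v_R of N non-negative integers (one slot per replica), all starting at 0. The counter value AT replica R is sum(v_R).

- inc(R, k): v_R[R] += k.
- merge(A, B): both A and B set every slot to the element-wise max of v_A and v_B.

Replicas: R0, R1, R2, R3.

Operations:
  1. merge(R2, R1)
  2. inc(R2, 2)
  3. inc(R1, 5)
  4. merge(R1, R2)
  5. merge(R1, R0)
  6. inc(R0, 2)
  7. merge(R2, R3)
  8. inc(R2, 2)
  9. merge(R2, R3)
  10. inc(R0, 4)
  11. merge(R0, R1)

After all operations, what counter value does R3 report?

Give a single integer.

Answer: 9

Derivation:
Op 1: merge R2<->R1 -> R2=(0,0,0,0) R1=(0,0,0,0)
Op 2: inc R2 by 2 -> R2=(0,0,2,0) value=2
Op 3: inc R1 by 5 -> R1=(0,5,0,0) value=5
Op 4: merge R1<->R2 -> R1=(0,5,2,0) R2=(0,5,2,0)
Op 5: merge R1<->R0 -> R1=(0,5,2,0) R0=(0,5,2,0)
Op 6: inc R0 by 2 -> R0=(2,5,2,0) value=9
Op 7: merge R2<->R3 -> R2=(0,5,2,0) R3=(0,5,2,0)
Op 8: inc R2 by 2 -> R2=(0,5,4,0) value=9
Op 9: merge R2<->R3 -> R2=(0,5,4,0) R3=(0,5,4,0)
Op 10: inc R0 by 4 -> R0=(6,5,2,0) value=13
Op 11: merge R0<->R1 -> R0=(6,5,2,0) R1=(6,5,2,0)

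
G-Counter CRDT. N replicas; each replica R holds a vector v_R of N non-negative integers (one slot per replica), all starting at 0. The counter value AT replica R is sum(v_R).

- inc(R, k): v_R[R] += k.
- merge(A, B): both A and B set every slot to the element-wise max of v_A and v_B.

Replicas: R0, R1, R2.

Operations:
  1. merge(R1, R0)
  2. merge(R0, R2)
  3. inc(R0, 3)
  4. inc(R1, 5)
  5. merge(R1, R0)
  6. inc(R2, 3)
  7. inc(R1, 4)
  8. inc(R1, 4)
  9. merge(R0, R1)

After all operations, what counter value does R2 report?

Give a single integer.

Op 1: merge R1<->R0 -> R1=(0,0,0) R0=(0,0,0)
Op 2: merge R0<->R2 -> R0=(0,0,0) R2=(0,0,0)
Op 3: inc R0 by 3 -> R0=(3,0,0) value=3
Op 4: inc R1 by 5 -> R1=(0,5,0) value=5
Op 5: merge R1<->R0 -> R1=(3,5,0) R0=(3,5,0)
Op 6: inc R2 by 3 -> R2=(0,0,3) value=3
Op 7: inc R1 by 4 -> R1=(3,9,0) value=12
Op 8: inc R1 by 4 -> R1=(3,13,0) value=16
Op 9: merge R0<->R1 -> R0=(3,13,0) R1=(3,13,0)

Answer: 3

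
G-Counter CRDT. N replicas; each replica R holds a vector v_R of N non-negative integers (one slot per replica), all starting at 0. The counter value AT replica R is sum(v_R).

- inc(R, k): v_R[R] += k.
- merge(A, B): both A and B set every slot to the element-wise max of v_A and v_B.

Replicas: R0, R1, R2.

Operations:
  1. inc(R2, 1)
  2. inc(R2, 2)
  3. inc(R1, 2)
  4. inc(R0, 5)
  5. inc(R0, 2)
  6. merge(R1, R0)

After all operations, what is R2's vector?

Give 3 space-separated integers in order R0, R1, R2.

Op 1: inc R2 by 1 -> R2=(0,0,1) value=1
Op 2: inc R2 by 2 -> R2=(0,0,3) value=3
Op 3: inc R1 by 2 -> R1=(0,2,0) value=2
Op 4: inc R0 by 5 -> R0=(5,0,0) value=5
Op 5: inc R0 by 2 -> R0=(7,0,0) value=7
Op 6: merge R1<->R0 -> R1=(7,2,0) R0=(7,2,0)

Answer: 0 0 3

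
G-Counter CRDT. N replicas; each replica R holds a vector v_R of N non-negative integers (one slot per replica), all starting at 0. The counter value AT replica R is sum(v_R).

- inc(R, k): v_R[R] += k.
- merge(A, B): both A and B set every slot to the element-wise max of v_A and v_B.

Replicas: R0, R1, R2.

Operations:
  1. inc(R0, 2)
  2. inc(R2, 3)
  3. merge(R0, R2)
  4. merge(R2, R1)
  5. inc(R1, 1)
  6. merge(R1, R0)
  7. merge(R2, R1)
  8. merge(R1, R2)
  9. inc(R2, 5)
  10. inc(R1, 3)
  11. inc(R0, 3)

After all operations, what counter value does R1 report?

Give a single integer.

Op 1: inc R0 by 2 -> R0=(2,0,0) value=2
Op 2: inc R2 by 3 -> R2=(0,0,3) value=3
Op 3: merge R0<->R2 -> R0=(2,0,3) R2=(2,0,3)
Op 4: merge R2<->R1 -> R2=(2,0,3) R1=(2,0,3)
Op 5: inc R1 by 1 -> R1=(2,1,3) value=6
Op 6: merge R1<->R0 -> R1=(2,1,3) R0=(2,1,3)
Op 7: merge R2<->R1 -> R2=(2,1,3) R1=(2,1,3)
Op 8: merge R1<->R2 -> R1=(2,1,3) R2=(2,1,3)
Op 9: inc R2 by 5 -> R2=(2,1,8) value=11
Op 10: inc R1 by 3 -> R1=(2,4,3) value=9
Op 11: inc R0 by 3 -> R0=(5,1,3) value=9

Answer: 9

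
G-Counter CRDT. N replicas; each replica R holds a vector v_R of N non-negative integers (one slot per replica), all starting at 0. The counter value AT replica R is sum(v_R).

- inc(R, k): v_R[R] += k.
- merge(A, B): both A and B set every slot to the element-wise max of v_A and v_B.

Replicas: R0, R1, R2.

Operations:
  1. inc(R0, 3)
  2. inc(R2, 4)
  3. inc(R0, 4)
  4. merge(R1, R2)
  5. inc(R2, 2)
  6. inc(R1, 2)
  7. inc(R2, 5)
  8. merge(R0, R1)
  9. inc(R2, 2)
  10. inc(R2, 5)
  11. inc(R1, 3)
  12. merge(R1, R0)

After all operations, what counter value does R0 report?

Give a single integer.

Op 1: inc R0 by 3 -> R0=(3,0,0) value=3
Op 2: inc R2 by 4 -> R2=(0,0,4) value=4
Op 3: inc R0 by 4 -> R0=(7,0,0) value=7
Op 4: merge R1<->R2 -> R1=(0,0,4) R2=(0,0,4)
Op 5: inc R2 by 2 -> R2=(0,0,6) value=6
Op 6: inc R1 by 2 -> R1=(0,2,4) value=6
Op 7: inc R2 by 5 -> R2=(0,0,11) value=11
Op 8: merge R0<->R1 -> R0=(7,2,4) R1=(7,2,4)
Op 9: inc R2 by 2 -> R2=(0,0,13) value=13
Op 10: inc R2 by 5 -> R2=(0,0,18) value=18
Op 11: inc R1 by 3 -> R1=(7,5,4) value=16
Op 12: merge R1<->R0 -> R1=(7,5,4) R0=(7,5,4)

Answer: 16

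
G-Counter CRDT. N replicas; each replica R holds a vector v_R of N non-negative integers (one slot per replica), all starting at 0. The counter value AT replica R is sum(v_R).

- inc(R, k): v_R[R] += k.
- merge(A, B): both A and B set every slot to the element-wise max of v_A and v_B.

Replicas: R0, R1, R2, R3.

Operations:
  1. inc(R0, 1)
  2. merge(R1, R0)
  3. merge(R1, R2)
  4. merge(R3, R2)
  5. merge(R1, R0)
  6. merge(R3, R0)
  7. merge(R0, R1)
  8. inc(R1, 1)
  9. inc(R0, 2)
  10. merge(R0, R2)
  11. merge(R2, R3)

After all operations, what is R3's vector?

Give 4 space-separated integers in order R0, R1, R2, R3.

Answer: 3 0 0 0

Derivation:
Op 1: inc R0 by 1 -> R0=(1,0,0,0) value=1
Op 2: merge R1<->R0 -> R1=(1,0,0,0) R0=(1,0,0,0)
Op 3: merge R1<->R2 -> R1=(1,0,0,0) R2=(1,0,0,0)
Op 4: merge R3<->R2 -> R3=(1,0,0,0) R2=(1,0,0,0)
Op 5: merge R1<->R0 -> R1=(1,0,0,0) R0=(1,0,0,0)
Op 6: merge R3<->R0 -> R3=(1,0,0,0) R0=(1,0,0,0)
Op 7: merge R0<->R1 -> R0=(1,0,0,0) R1=(1,0,0,0)
Op 8: inc R1 by 1 -> R1=(1,1,0,0) value=2
Op 9: inc R0 by 2 -> R0=(3,0,0,0) value=3
Op 10: merge R0<->R2 -> R0=(3,0,0,0) R2=(3,0,0,0)
Op 11: merge R2<->R3 -> R2=(3,0,0,0) R3=(3,0,0,0)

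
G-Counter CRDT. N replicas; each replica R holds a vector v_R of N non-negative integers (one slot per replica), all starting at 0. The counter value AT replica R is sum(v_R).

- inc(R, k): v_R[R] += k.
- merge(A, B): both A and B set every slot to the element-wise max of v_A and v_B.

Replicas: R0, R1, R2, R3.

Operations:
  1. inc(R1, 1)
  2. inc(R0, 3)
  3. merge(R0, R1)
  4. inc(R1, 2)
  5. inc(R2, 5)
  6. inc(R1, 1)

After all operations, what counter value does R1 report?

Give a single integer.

Answer: 7

Derivation:
Op 1: inc R1 by 1 -> R1=(0,1,0,0) value=1
Op 2: inc R0 by 3 -> R0=(3,0,0,0) value=3
Op 3: merge R0<->R1 -> R0=(3,1,0,0) R1=(3,1,0,0)
Op 4: inc R1 by 2 -> R1=(3,3,0,0) value=6
Op 5: inc R2 by 5 -> R2=(0,0,5,0) value=5
Op 6: inc R1 by 1 -> R1=(3,4,0,0) value=7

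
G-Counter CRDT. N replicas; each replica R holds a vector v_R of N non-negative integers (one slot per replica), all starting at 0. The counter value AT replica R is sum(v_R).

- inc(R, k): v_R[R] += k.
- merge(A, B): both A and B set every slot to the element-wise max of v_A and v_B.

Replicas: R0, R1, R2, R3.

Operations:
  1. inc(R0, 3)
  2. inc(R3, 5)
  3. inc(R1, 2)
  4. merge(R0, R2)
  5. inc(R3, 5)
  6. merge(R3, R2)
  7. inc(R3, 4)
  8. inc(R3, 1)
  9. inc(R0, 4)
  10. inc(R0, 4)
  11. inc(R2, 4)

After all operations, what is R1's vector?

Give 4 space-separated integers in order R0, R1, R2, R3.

Op 1: inc R0 by 3 -> R0=(3,0,0,0) value=3
Op 2: inc R3 by 5 -> R3=(0,0,0,5) value=5
Op 3: inc R1 by 2 -> R1=(0,2,0,0) value=2
Op 4: merge R0<->R2 -> R0=(3,0,0,0) R2=(3,0,0,0)
Op 5: inc R3 by 5 -> R3=(0,0,0,10) value=10
Op 6: merge R3<->R2 -> R3=(3,0,0,10) R2=(3,0,0,10)
Op 7: inc R3 by 4 -> R3=(3,0,0,14) value=17
Op 8: inc R3 by 1 -> R3=(3,0,0,15) value=18
Op 9: inc R0 by 4 -> R0=(7,0,0,0) value=7
Op 10: inc R0 by 4 -> R0=(11,0,0,0) value=11
Op 11: inc R2 by 4 -> R2=(3,0,4,10) value=17

Answer: 0 2 0 0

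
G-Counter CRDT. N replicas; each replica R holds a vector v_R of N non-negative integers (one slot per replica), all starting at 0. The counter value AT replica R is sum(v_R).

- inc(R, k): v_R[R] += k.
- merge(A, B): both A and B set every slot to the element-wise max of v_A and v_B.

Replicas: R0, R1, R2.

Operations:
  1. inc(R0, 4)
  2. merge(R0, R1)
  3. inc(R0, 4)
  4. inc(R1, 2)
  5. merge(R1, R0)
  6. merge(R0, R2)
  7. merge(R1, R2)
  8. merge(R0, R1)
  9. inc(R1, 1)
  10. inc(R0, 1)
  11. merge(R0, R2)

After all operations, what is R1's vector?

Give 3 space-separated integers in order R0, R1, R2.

Op 1: inc R0 by 4 -> R0=(4,0,0) value=4
Op 2: merge R0<->R1 -> R0=(4,0,0) R1=(4,0,0)
Op 3: inc R0 by 4 -> R0=(8,0,0) value=8
Op 4: inc R1 by 2 -> R1=(4,2,0) value=6
Op 5: merge R1<->R0 -> R1=(8,2,0) R0=(8,2,0)
Op 6: merge R0<->R2 -> R0=(8,2,0) R2=(8,2,0)
Op 7: merge R1<->R2 -> R1=(8,2,0) R2=(8,2,0)
Op 8: merge R0<->R1 -> R0=(8,2,0) R1=(8,2,0)
Op 9: inc R1 by 1 -> R1=(8,3,0) value=11
Op 10: inc R0 by 1 -> R0=(9,2,0) value=11
Op 11: merge R0<->R2 -> R0=(9,2,0) R2=(9,2,0)

Answer: 8 3 0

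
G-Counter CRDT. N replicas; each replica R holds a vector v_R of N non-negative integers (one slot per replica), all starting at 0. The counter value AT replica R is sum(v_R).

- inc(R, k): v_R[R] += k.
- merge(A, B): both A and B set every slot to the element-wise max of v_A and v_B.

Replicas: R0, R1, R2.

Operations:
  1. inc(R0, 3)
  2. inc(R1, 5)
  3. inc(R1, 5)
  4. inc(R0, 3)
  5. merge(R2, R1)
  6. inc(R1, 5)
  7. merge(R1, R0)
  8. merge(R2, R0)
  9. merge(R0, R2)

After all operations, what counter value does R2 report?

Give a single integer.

Answer: 21

Derivation:
Op 1: inc R0 by 3 -> R0=(3,0,0) value=3
Op 2: inc R1 by 5 -> R1=(0,5,0) value=5
Op 3: inc R1 by 5 -> R1=(0,10,0) value=10
Op 4: inc R0 by 3 -> R0=(6,0,0) value=6
Op 5: merge R2<->R1 -> R2=(0,10,0) R1=(0,10,0)
Op 6: inc R1 by 5 -> R1=(0,15,0) value=15
Op 7: merge R1<->R0 -> R1=(6,15,0) R0=(6,15,0)
Op 8: merge R2<->R0 -> R2=(6,15,0) R0=(6,15,0)
Op 9: merge R0<->R2 -> R0=(6,15,0) R2=(6,15,0)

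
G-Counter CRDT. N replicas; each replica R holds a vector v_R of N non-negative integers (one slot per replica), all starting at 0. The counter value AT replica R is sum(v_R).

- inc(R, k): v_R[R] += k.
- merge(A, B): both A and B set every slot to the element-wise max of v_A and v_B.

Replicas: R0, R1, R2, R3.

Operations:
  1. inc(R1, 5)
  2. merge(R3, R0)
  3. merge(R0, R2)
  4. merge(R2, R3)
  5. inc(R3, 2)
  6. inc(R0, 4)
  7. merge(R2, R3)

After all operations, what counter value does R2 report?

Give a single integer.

Op 1: inc R1 by 5 -> R1=(0,5,0,0) value=5
Op 2: merge R3<->R0 -> R3=(0,0,0,0) R0=(0,0,0,0)
Op 3: merge R0<->R2 -> R0=(0,0,0,0) R2=(0,0,0,0)
Op 4: merge R2<->R3 -> R2=(0,0,0,0) R3=(0,0,0,0)
Op 5: inc R3 by 2 -> R3=(0,0,0,2) value=2
Op 6: inc R0 by 4 -> R0=(4,0,0,0) value=4
Op 7: merge R2<->R3 -> R2=(0,0,0,2) R3=(0,0,0,2)

Answer: 2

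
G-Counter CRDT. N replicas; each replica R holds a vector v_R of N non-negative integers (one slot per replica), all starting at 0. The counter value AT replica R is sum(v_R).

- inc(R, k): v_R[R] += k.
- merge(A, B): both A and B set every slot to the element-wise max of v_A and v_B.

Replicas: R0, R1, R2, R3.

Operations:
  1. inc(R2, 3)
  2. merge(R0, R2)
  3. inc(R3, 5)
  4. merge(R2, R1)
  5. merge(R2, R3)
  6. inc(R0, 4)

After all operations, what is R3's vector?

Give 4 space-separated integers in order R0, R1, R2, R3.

Op 1: inc R2 by 3 -> R2=(0,0,3,0) value=3
Op 2: merge R0<->R2 -> R0=(0,0,3,0) R2=(0,0,3,0)
Op 3: inc R3 by 5 -> R3=(0,0,0,5) value=5
Op 4: merge R2<->R1 -> R2=(0,0,3,0) R1=(0,0,3,0)
Op 5: merge R2<->R3 -> R2=(0,0,3,5) R3=(0,0,3,5)
Op 6: inc R0 by 4 -> R0=(4,0,3,0) value=7

Answer: 0 0 3 5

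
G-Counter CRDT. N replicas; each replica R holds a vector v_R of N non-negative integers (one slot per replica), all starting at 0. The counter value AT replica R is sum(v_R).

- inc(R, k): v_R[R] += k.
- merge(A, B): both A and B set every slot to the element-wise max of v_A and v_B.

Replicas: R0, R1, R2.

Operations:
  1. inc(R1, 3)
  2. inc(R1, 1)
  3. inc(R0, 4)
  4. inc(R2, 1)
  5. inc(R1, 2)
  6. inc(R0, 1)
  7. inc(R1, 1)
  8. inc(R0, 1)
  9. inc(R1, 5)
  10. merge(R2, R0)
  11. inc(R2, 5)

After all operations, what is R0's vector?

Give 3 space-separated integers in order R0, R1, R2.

Op 1: inc R1 by 3 -> R1=(0,3,0) value=3
Op 2: inc R1 by 1 -> R1=(0,4,0) value=4
Op 3: inc R0 by 4 -> R0=(4,0,0) value=4
Op 4: inc R2 by 1 -> R2=(0,0,1) value=1
Op 5: inc R1 by 2 -> R1=(0,6,0) value=6
Op 6: inc R0 by 1 -> R0=(5,0,0) value=5
Op 7: inc R1 by 1 -> R1=(0,7,0) value=7
Op 8: inc R0 by 1 -> R0=(6,0,0) value=6
Op 9: inc R1 by 5 -> R1=(0,12,0) value=12
Op 10: merge R2<->R0 -> R2=(6,0,1) R0=(6,0,1)
Op 11: inc R2 by 5 -> R2=(6,0,6) value=12

Answer: 6 0 1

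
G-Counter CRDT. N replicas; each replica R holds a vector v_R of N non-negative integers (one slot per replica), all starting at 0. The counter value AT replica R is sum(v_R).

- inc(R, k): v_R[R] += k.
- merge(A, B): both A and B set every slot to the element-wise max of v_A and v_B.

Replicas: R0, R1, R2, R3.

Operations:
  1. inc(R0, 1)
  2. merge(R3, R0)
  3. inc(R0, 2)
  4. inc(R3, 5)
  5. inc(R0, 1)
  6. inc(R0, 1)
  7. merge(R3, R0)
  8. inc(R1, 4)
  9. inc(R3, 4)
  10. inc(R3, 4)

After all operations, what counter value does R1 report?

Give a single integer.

Answer: 4

Derivation:
Op 1: inc R0 by 1 -> R0=(1,0,0,0) value=1
Op 2: merge R3<->R0 -> R3=(1,0,0,0) R0=(1,0,0,0)
Op 3: inc R0 by 2 -> R0=(3,0,0,0) value=3
Op 4: inc R3 by 5 -> R3=(1,0,0,5) value=6
Op 5: inc R0 by 1 -> R0=(4,0,0,0) value=4
Op 6: inc R0 by 1 -> R0=(5,0,0,0) value=5
Op 7: merge R3<->R0 -> R3=(5,0,0,5) R0=(5,0,0,5)
Op 8: inc R1 by 4 -> R1=(0,4,0,0) value=4
Op 9: inc R3 by 4 -> R3=(5,0,0,9) value=14
Op 10: inc R3 by 4 -> R3=(5,0,0,13) value=18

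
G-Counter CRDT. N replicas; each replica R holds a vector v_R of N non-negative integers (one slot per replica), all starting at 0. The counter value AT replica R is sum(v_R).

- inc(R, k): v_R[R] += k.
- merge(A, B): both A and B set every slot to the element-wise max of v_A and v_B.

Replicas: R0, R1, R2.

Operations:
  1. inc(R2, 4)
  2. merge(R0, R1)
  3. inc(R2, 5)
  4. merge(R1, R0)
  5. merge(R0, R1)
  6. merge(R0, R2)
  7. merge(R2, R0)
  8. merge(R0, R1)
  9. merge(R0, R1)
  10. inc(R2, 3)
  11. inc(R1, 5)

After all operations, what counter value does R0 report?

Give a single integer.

Answer: 9

Derivation:
Op 1: inc R2 by 4 -> R2=(0,0,4) value=4
Op 2: merge R0<->R1 -> R0=(0,0,0) R1=(0,0,0)
Op 3: inc R2 by 5 -> R2=(0,0,9) value=9
Op 4: merge R1<->R0 -> R1=(0,0,0) R0=(0,0,0)
Op 5: merge R0<->R1 -> R0=(0,0,0) R1=(0,0,0)
Op 6: merge R0<->R2 -> R0=(0,0,9) R2=(0,0,9)
Op 7: merge R2<->R0 -> R2=(0,0,9) R0=(0,0,9)
Op 8: merge R0<->R1 -> R0=(0,0,9) R1=(0,0,9)
Op 9: merge R0<->R1 -> R0=(0,0,9) R1=(0,0,9)
Op 10: inc R2 by 3 -> R2=(0,0,12) value=12
Op 11: inc R1 by 5 -> R1=(0,5,9) value=14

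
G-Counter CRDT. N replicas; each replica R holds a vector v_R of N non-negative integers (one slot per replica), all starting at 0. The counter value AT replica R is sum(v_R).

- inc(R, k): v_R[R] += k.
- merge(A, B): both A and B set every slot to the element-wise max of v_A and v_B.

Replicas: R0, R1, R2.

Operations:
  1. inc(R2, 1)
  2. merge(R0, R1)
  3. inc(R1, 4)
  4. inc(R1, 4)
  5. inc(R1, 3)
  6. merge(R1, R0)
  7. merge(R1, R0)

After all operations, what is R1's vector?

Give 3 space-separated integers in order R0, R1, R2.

Answer: 0 11 0

Derivation:
Op 1: inc R2 by 1 -> R2=(0,0,1) value=1
Op 2: merge R0<->R1 -> R0=(0,0,0) R1=(0,0,0)
Op 3: inc R1 by 4 -> R1=(0,4,0) value=4
Op 4: inc R1 by 4 -> R1=(0,8,0) value=8
Op 5: inc R1 by 3 -> R1=(0,11,0) value=11
Op 6: merge R1<->R0 -> R1=(0,11,0) R0=(0,11,0)
Op 7: merge R1<->R0 -> R1=(0,11,0) R0=(0,11,0)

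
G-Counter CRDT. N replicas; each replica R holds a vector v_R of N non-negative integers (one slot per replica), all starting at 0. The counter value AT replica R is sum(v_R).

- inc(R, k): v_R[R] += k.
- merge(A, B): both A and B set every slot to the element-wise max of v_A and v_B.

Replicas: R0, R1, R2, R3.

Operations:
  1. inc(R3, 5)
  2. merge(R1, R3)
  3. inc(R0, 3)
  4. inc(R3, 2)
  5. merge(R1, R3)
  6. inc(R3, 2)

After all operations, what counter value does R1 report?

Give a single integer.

Op 1: inc R3 by 5 -> R3=(0,0,0,5) value=5
Op 2: merge R1<->R3 -> R1=(0,0,0,5) R3=(0,0,0,5)
Op 3: inc R0 by 3 -> R0=(3,0,0,0) value=3
Op 4: inc R3 by 2 -> R3=(0,0,0,7) value=7
Op 5: merge R1<->R3 -> R1=(0,0,0,7) R3=(0,0,0,7)
Op 6: inc R3 by 2 -> R3=(0,0,0,9) value=9

Answer: 7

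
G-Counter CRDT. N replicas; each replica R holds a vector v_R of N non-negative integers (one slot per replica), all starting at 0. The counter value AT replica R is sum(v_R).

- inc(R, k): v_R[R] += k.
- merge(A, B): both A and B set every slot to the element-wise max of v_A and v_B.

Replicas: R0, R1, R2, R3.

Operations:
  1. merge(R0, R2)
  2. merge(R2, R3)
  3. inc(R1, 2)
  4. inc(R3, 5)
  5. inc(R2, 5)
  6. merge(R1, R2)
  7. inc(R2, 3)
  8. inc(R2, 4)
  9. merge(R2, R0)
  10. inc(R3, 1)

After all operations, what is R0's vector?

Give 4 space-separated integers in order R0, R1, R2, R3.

Op 1: merge R0<->R2 -> R0=(0,0,0,0) R2=(0,0,0,0)
Op 2: merge R2<->R3 -> R2=(0,0,0,0) R3=(0,0,0,0)
Op 3: inc R1 by 2 -> R1=(0,2,0,0) value=2
Op 4: inc R3 by 5 -> R3=(0,0,0,5) value=5
Op 5: inc R2 by 5 -> R2=(0,0,5,0) value=5
Op 6: merge R1<->R2 -> R1=(0,2,5,0) R2=(0,2,5,0)
Op 7: inc R2 by 3 -> R2=(0,2,8,0) value=10
Op 8: inc R2 by 4 -> R2=(0,2,12,0) value=14
Op 9: merge R2<->R0 -> R2=(0,2,12,0) R0=(0,2,12,0)
Op 10: inc R3 by 1 -> R3=(0,0,0,6) value=6

Answer: 0 2 12 0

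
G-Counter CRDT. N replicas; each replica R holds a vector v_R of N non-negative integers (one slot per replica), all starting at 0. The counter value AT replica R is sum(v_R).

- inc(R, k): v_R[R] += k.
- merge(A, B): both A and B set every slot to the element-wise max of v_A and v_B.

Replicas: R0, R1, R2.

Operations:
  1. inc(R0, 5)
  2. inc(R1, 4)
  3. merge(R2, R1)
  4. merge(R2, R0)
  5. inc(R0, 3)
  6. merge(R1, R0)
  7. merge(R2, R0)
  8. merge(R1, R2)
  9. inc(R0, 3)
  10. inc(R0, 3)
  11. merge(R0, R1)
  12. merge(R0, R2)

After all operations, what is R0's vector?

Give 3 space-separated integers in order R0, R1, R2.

Op 1: inc R0 by 5 -> R0=(5,0,0) value=5
Op 2: inc R1 by 4 -> R1=(0,4,0) value=4
Op 3: merge R2<->R1 -> R2=(0,4,0) R1=(0,4,0)
Op 4: merge R2<->R0 -> R2=(5,4,0) R0=(5,4,0)
Op 5: inc R0 by 3 -> R0=(8,4,0) value=12
Op 6: merge R1<->R0 -> R1=(8,4,0) R0=(8,4,0)
Op 7: merge R2<->R0 -> R2=(8,4,0) R0=(8,4,0)
Op 8: merge R1<->R2 -> R1=(8,4,0) R2=(8,4,0)
Op 9: inc R0 by 3 -> R0=(11,4,0) value=15
Op 10: inc R0 by 3 -> R0=(14,4,0) value=18
Op 11: merge R0<->R1 -> R0=(14,4,0) R1=(14,4,0)
Op 12: merge R0<->R2 -> R0=(14,4,0) R2=(14,4,0)

Answer: 14 4 0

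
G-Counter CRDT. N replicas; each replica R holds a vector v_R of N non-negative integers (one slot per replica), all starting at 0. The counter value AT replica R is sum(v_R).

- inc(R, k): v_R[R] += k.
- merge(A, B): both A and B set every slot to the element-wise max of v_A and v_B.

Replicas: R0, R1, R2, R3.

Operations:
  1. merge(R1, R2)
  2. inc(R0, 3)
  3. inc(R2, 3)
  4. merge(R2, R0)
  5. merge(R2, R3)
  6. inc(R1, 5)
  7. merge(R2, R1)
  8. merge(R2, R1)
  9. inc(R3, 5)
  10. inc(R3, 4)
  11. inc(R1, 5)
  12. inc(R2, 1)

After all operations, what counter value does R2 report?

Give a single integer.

Op 1: merge R1<->R2 -> R1=(0,0,0,0) R2=(0,0,0,0)
Op 2: inc R0 by 3 -> R0=(3,0,0,0) value=3
Op 3: inc R2 by 3 -> R2=(0,0,3,0) value=3
Op 4: merge R2<->R0 -> R2=(3,0,3,0) R0=(3,0,3,0)
Op 5: merge R2<->R3 -> R2=(3,0,3,0) R3=(3,0,3,0)
Op 6: inc R1 by 5 -> R1=(0,5,0,0) value=5
Op 7: merge R2<->R1 -> R2=(3,5,3,0) R1=(3,5,3,0)
Op 8: merge R2<->R1 -> R2=(3,5,3,0) R1=(3,5,3,0)
Op 9: inc R3 by 5 -> R3=(3,0,3,5) value=11
Op 10: inc R3 by 4 -> R3=(3,0,3,9) value=15
Op 11: inc R1 by 5 -> R1=(3,10,3,0) value=16
Op 12: inc R2 by 1 -> R2=(3,5,4,0) value=12

Answer: 12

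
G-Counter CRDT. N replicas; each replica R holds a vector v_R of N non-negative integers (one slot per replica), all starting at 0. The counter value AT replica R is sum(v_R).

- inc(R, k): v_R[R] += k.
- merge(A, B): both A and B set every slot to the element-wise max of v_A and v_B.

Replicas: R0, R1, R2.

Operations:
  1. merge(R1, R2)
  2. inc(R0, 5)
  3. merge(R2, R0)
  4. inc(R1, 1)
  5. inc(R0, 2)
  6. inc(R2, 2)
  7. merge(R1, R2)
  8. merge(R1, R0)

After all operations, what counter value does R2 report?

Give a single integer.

Answer: 8

Derivation:
Op 1: merge R1<->R2 -> R1=(0,0,0) R2=(0,0,0)
Op 2: inc R0 by 5 -> R0=(5,0,0) value=5
Op 3: merge R2<->R0 -> R2=(5,0,0) R0=(5,0,0)
Op 4: inc R1 by 1 -> R1=(0,1,0) value=1
Op 5: inc R0 by 2 -> R0=(7,0,0) value=7
Op 6: inc R2 by 2 -> R2=(5,0,2) value=7
Op 7: merge R1<->R2 -> R1=(5,1,2) R2=(5,1,2)
Op 8: merge R1<->R0 -> R1=(7,1,2) R0=(7,1,2)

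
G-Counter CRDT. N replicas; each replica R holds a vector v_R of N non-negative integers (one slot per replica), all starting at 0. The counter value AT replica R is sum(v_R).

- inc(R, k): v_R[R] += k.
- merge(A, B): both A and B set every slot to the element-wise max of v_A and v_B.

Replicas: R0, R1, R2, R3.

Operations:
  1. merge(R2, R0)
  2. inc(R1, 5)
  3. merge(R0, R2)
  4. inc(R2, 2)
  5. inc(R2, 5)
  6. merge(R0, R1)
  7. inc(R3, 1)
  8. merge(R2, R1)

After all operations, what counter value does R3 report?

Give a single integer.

Op 1: merge R2<->R0 -> R2=(0,0,0,0) R0=(0,0,0,0)
Op 2: inc R1 by 5 -> R1=(0,5,0,0) value=5
Op 3: merge R0<->R2 -> R0=(0,0,0,0) R2=(0,0,0,0)
Op 4: inc R2 by 2 -> R2=(0,0,2,0) value=2
Op 5: inc R2 by 5 -> R2=(0,0,7,0) value=7
Op 6: merge R0<->R1 -> R0=(0,5,0,0) R1=(0,5,0,0)
Op 7: inc R3 by 1 -> R3=(0,0,0,1) value=1
Op 8: merge R2<->R1 -> R2=(0,5,7,0) R1=(0,5,7,0)

Answer: 1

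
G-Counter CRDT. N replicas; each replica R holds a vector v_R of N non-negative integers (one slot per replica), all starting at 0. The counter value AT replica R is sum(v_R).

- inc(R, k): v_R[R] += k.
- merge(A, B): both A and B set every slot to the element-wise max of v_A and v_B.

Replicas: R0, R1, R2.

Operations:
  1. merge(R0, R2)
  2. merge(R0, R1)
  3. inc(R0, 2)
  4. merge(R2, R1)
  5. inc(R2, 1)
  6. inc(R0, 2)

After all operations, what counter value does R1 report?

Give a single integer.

Answer: 0

Derivation:
Op 1: merge R0<->R2 -> R0=(0,0,0) R2=(0,0,0)
Op 2: merge R0<->R1 -> R0=(0,0,0) R1=(0,0,0)
Op 3: inc R0 by 2 -> R0=(2,0,0) value=2
Op 4: merge R2<->R1 -> R2=(0,0,0) R1=(0,0,0)
Op 5: inc R2 by 1 -> R2=(0,0,1) value=1
Op 6: inc R0 by 2 -> R0=(4,0,0) value=4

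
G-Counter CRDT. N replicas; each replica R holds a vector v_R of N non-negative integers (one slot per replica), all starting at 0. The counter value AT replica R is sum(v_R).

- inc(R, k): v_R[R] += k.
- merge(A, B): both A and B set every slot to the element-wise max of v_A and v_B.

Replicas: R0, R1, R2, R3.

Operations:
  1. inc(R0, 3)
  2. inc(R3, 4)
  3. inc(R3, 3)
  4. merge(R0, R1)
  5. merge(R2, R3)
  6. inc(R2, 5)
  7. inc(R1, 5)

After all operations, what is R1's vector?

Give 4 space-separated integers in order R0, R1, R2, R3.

Op 1: inc R0 by 3 -> R0=(3,0,0,0) value=3
Op 2: inc R3 by 4 -> R3=(0,0,0,4) value=4
Op 3: inc R3 by 3 -> R3=(0,0,0,7) value=7
Op 4: merge R0<->R1 -> R0=(3,0,0,0) R1=(3,0,0,0)
Op 5: merge R2<->R3 -> R2=(0,0,0,7) R3=(0,0,0,7)
Op 6: inc R2 by 5 -> R2=(0,0,5,7) value=12
Op 7: inc R1 by 5 -> R1=(3,5,0,0) value=8

Answer: 3 5 0 0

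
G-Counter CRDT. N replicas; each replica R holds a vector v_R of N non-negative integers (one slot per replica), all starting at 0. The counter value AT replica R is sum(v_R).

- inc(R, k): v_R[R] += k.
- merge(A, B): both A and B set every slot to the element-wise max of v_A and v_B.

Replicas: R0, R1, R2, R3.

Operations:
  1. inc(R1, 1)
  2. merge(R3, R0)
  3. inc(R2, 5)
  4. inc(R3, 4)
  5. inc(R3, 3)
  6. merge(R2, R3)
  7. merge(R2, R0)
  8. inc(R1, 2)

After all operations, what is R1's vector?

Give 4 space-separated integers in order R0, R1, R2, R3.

Op 1: inc R1 by 1 -> R1=(0,1,0,0) value=1
Op 2: merge R3<->R0 -> R3=(0,0,0,0) R0=(0,0,0,0)
Op 3: inc R2 by 5 -> R2=(0,0,5,0) value=5
Op 4: inc R3 by 4 -> R3=(0,0,0,4) value=4
Op 5: inc R3 by 3 -> R3=(0,0,0,7) value=7
Op 6: merge R2<->R3 -> R2=(0,0,5,7) R3=(0,0,5,7)
Op 7: merge R2<->R0 -> R2=(0,0,5,7) R0=(0,0,5,7)
Op 8: inc R1 by 2 -> R1=(0,3,0,0) value=3

Answer: 0 3 0 0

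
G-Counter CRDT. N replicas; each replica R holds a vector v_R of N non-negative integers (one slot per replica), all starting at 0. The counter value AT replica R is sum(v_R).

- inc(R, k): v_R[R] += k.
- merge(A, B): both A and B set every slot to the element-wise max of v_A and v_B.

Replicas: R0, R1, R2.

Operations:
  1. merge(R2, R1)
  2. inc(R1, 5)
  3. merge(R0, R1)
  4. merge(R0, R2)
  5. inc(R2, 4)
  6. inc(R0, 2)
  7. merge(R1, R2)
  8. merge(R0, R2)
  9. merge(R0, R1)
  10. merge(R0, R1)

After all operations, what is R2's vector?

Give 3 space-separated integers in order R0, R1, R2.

Op 1: merge R2<->R1 -> R2=(0,0,0) R1=(0,0,0)
Op 2: inc R1 by 5 -> R1=(0,5,0) value=5
Op 3: merge R0<->R1 -> R0=(0,5,0) R1=(0,5,0)
Op 4: merge R0<->R2 -> R0=(0,5,0) R2=(0,5,0)
Op 5: inc R2 by 4 -> R2=(0,5,4) value=9
Op 6: inc R0 by 2 -> R0=(2,5,0) value=7
Op 7: merge R1<->R2 -> R1=(0,5,4) R2=(0,5,4)
Op 8: merge R0<->R2 -> R0=(2,5,4) R2=(2,5,4)
Op 9: merge R0<->R1 -> R0=(2,5,4) R1=(2,5,4)
Op 10: merge R0<->R1 -> R0=(2,5,4) R1=(2,5,4)

Answer: 2 5 4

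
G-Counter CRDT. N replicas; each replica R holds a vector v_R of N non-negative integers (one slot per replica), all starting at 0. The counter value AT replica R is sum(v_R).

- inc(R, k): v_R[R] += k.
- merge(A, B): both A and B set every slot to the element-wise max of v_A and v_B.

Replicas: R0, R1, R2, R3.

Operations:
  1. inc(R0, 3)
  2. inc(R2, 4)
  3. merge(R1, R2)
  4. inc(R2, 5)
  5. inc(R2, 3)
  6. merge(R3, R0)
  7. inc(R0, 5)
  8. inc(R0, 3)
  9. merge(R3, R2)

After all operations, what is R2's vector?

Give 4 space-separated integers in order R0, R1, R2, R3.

Answer: 3 0 12 0

Derivation:
Op 1: inc R0 by 3 -> R0=(3,0,0,0) value=3
Op 2: inc R2 by 4 -> R2=(0,0,4,0) value=4
Op 3: merge R1<->R2 -> R1=(0,0,4,0) R2=(0,0,4,0)
Op 4: inc R2 by 5 -> R2=(0,0,9,0) value=9
Op 5: inc R2 by 3 -> R2=(0,0,12,0) value=12
Op 6: merge R3<->R0 -> R3=(3,0,0,0) R0=(3,0,0,0)
Op 7: inc R0 by 5 -> R0=(8,0,0,0) value=8
Op 8: inc R0 by 3 -> R0=(11,0,0,0) value=11
Op 9: merge R3<->R2 -> R3=(3,0,12,0) R2=(3,0,12,0)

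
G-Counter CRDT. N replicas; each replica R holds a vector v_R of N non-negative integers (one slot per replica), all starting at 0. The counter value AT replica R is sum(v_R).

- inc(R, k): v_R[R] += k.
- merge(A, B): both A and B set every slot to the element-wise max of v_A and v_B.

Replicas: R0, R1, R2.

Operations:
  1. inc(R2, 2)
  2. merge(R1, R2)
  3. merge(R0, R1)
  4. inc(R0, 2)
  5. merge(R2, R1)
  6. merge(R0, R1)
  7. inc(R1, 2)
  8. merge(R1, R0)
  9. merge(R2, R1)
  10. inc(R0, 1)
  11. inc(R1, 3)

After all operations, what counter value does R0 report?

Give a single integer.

Op 1: inc R2 by 2 -> R2=(0,0,2) value=2
Op 2: merge R1<->R2 -> R1=(0,0,2) R2=(0,0,2)
Op 3: merge R0<->R1 -> R0=(0,0,2) R1=(0,0,2)
Op 4: inc R0 by 2 -> R0=(2,0,2) value=4
Op 5: merge R2<->R1 -> R2=(0,0,2) R1=(0,0,2)
Op 6: merge R0<->R1 -> R0=(2,0,2) R1=(2,0,2)
Op 7: inc R1 by 2 -> R1=(2,2,2) value=6
Op 8: merge R1<->R0 -> R1=(2,2,2) R0=(2,2,2)
Op 9: merge R2<->R1 -> R2=(2,2,2) R1=(2,2,2)
Op 10: inc R0 by 1 -> R0=(3,2,2) value=7
Op 11: inc R1 by 3 -> R1=(2,5,2) value=9

Answer: 7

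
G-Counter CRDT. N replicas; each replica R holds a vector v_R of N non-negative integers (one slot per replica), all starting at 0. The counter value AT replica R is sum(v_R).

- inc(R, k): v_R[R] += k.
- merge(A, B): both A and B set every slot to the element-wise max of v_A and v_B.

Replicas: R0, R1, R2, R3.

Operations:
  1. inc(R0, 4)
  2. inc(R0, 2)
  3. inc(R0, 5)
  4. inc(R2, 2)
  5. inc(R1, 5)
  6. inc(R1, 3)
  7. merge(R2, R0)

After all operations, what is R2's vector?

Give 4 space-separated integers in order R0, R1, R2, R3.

Op 1: inc R0 by 4 -> R0=(4,0,0,0) value=4
Op 2: inc R0 by 2 -> R0=(6,0,0,0) value=6
Op 3: inc R0 by 5 -> R0=(11,0,0,0) value=11
Op 4: inc R2 by 2 -> R2=(0,0,2,0) value=2
Op 5: inc R1 by 5 -> R1=(0,5,0,0) value=5
Op 6: inc R1 by 3 -> R1=(0,8,0,0) value=8
Op 7: merge R2<->R0 -> R2=(11,0,2,0) R0=(11,0,2,0)

Answer: 11 0 2 0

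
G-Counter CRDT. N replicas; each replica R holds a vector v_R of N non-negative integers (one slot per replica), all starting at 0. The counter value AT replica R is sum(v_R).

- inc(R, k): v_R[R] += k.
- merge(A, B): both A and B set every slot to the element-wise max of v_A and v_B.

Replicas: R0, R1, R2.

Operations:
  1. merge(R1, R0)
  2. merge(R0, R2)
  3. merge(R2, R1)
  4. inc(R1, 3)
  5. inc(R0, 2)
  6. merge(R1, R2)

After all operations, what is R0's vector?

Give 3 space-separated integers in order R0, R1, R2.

Op 1: merge R1<->R0 -> R1=(0,0,0) R0=(0,0,0)
Op 2: merge R0<->R2 -> R0=(0,0,0) R2=(0,0,0)
Op 3: merge R2<->R1 -> R2=(0,0,0) R1=(0,0,0)
Op 4: inc R1 by 3 -> R1=(0,3,0) value=3
Op 5: inc R0 by 2 -> R0=(2,0,0) value=2
Op 6: merge R1<->R2 -> R1=(0,3,0) R2=(0,3,0)

Answer: 2 0 0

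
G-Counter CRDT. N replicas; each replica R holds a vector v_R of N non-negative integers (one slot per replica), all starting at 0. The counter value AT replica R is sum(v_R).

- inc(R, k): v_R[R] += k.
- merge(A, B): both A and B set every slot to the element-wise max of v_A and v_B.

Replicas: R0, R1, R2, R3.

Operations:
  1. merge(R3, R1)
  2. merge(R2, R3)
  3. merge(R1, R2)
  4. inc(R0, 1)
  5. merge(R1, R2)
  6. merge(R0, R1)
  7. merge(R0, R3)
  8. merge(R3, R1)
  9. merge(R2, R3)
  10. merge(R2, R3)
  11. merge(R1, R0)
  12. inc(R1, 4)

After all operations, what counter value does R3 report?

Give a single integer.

Answer: 1

Derivation:
Op 1: merge R3<->R1 -> R3=(0,0,0,0) R1=(0,0,0,0)
Op 2: merge R2<->R3 -> R2=(0,0,0,0) R3=(0,0,0,0)
Op 3: merge R1<->R2 -> R1=(0,0,0,0) R2=(0,0,0,0)
Op 4: inc R0 by 1 -> R0=(1,0,0,0) value=1
Op 5: merge R1<->R2 -> R1=(0,0,0,0) R2=(0,0,0,0)
Op 6: merge R0<->R1 -> R0=(1,0,0,0) R1=(1,0,0,0)
Op 7: merge R0<->R3 -> R0=(1,0,0,0) R3=(1,0,0,0)
Op 8: merge R3<->R1 -> R3=(1,0,0,0) R1=(1,0,0,0)
Op 9: merge R2<->R3 -> R2=(1,0,0,0) R3=(1,0,0,0)
Op 10: merge R2<->R3 -> R2=(1,0,0,0) R3=(1,0,0,0)
Op 11: merge R1<->R0 -> R1=(1,0,0,0) R0=(1,0,0,0)
Op 12: inc R1 by 4 -> R1=(1,4,0,0) value=5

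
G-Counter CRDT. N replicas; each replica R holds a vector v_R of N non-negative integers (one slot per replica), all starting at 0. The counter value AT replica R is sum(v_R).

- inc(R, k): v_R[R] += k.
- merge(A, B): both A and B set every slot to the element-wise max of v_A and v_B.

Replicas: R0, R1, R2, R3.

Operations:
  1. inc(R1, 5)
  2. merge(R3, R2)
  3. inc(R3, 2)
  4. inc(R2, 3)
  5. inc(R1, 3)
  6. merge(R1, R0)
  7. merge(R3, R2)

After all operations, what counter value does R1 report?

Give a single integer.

Answer: 8

Derivation:
Op 1: inc R1 by 5 -> R1=(0,5,0,0) value=5
Op 2: merge R3<->R2 -> R3=(0,0,0,0) R2=(0,0,0,0)
Op 3: inc R3 by 2 -> R3=(0,0,0,2) value=2
Op 4: inc R2 by 3 -> R2=(0,0,3,0) value=3
Op 5: inc R1 by 3 -> R1=(0,8,0,0) value=8
Op 6: merge R1<->R0 -> R1=(0,8,0,0) R0=(0,8,0,0)
Op 7: merge R3<->R2 -> R3=(0,0,3,2) R2=(0,0,3,2)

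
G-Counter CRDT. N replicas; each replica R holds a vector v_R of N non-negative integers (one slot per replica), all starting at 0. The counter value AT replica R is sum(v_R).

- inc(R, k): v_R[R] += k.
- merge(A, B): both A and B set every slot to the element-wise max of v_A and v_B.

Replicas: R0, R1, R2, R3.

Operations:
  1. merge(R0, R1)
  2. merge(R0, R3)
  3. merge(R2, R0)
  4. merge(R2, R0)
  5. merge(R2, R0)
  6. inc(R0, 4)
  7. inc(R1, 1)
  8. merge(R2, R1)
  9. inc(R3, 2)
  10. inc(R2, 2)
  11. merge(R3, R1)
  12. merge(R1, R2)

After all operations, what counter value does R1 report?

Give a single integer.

Answer: 5

Derivation:
Op 1: merge R0<->R1 -> R0=(0,0,0,0) R1=(0,0,0,0)
Op 2: merge R0<->R3 -> R0=(0,0,0,0) R3=(0,0,0,0)
Op 3: merge R2<->R0 -> R2=(0,0,0,0) R0=(0,0,0,0)
Op 4: merge R2<->R0 -> R2=(0,0,0,0) R0=(0,0,0,0)
Op 5: merge R2<->R0 -> R2=(0,0,0,0) R0=(0,0,0,0)
Op 6: inc R0 by 4 -> R0=(4,0,0,0) value=4
Op 7: inc R1 by 1 -> R1=(0,1,0,0) value=1
Op 8: merge R2<->R1 -> R2=(0,1,0,0) R1=(0,1,0,0)
Op 9: inc R3 by 2 -> R3=(0,0,0,2) value=2
Op 10: inc R2 by 2 -> R2=(0,1,2,0) value=3
Op 11: merge R3<->R1 -> R3=(0,1,0,2) R1=(0,1,0,2)
Op 12: merge R1<->R2 -> R1=(0,1,2,2) R2=(0,1,2,2)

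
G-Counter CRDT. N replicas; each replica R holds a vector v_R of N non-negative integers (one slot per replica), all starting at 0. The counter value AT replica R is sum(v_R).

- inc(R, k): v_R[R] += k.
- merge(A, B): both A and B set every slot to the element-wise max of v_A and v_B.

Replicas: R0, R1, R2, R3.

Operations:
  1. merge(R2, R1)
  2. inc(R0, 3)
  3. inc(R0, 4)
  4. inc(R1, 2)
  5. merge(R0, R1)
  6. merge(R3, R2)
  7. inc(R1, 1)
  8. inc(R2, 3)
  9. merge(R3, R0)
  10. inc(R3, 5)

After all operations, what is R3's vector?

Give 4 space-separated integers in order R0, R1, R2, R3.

Answer: 7 2 0 5

Derivation:
Op 1: merge R2<->R1 -> R2=(0,0,0,0) R1=(0,0,0,0)
Op 2: inc R0 by 3 -> R0=(3,0,0,0) value=3
Op 3: inc R0 by 4 -> R0=(7,0,0,0) value=7
Op 4: inc R1 by 2 -> R1=(0,2,0,0) value=2
Op 5: merge R0<->R1 -> R0=(7,2,0,0) R1=(7,2,0,0)
Op 6: merge R3<->R2 -> R3=(0,0,0,0) R2=(0,0,0,0)
Op 7: inc R1 by 1 -> R1=(7,3,0,0) value=10
Op 8: inc R2 by 3 -> R2=(0,0,3,0) value=3
Op 9: merge R3<->R0 -> R3=(7,2,0,0) R0=(7,2,0,0)
Op 10: inc R3 by 5 -> R3=(7,2,0,5) value=14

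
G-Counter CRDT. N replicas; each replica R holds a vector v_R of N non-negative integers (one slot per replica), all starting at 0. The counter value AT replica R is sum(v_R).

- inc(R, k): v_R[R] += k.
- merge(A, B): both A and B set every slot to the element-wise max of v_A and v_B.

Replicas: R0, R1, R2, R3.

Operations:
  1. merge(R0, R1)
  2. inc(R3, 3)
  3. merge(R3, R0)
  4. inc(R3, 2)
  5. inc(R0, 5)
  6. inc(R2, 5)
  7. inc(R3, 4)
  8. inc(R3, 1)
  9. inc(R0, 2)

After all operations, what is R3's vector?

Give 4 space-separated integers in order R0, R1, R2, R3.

Op 1: merge R0<->R1 -> R0=(0,0,0,0) R1=(0,0,0,0)
Op 2: inc R3 by 3 -> R3=(0,0,0,3) value=3
Op 3: merge R3<->R0 -> R3=(0,0,0,3) R0=(0,0,0,3)
Op 4: inc R3 by 2 -> R3=(0,0,0,5) value=5
Op 5: inc R0 by 5 -> R0=(5,0,0,3) value=8
Op 6: inc R2 by 5 -> R2=(0,0,5,0) value=5
Op 7: inc R3 by 4 -> R3=(0,0,0,9) value=9
Op 8: inc R3 by 1 -> R3=(0,0,0,10) value=10
Op 9: inc R0 by 2 -> R0=(7,0,0,3) value=10

Answer: 0 0 0 10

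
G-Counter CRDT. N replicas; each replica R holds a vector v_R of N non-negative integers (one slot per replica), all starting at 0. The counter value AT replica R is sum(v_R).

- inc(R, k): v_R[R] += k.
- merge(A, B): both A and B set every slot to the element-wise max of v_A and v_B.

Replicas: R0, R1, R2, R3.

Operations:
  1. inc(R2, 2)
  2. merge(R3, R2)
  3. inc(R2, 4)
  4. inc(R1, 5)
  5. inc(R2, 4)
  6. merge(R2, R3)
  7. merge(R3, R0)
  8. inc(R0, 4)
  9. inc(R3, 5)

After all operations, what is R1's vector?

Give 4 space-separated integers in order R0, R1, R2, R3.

Answer: 0 5 0 0

Derivation:
Op 1: inc R2 by 2 -> R2=(0,0,2,0) value=2
Op 2: merge R3<->R2 -> R3=(0,0,2,0) R2=(0,0,2,0)
Op 3: inc R2 by 4 -> R2=(0,0,6,0) value=6
Op 4: inc R1 by 5 -> R1=(0,5,0,0) value=5
Op 5: inc R2 by 4 -> R2=(0,0,10,0) value=10
Op 6: merge R2<->R3 -> R2=(0,0,10,0) R3=(0,0,10,0)
Op 7: merge R3<->R0 -> R3=(0,0,10,0) R0=(0,0,10,0)
Op 8: inc R0 by 4 -> R0=(4,0,10,0) value=14
Op 9: inc R3 by 5 -> R3=(0,0,10,5) value=15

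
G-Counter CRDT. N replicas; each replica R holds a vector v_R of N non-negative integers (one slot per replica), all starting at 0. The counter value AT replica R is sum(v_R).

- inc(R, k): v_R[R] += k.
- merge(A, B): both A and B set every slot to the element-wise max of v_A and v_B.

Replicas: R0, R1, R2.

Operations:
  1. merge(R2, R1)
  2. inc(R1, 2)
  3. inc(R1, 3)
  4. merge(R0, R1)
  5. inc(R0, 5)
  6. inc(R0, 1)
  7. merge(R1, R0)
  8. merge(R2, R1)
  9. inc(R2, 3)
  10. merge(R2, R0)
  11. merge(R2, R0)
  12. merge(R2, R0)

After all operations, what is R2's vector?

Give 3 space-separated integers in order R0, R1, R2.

Op 1: merge R2<->R1 -> R2=(0,0,0) R1=(0,0,0)
Op 2: inc R1 by 2 -> R1=(0,2,0) value=2
Op 3: inc R1 by 3 -> R1=(0,5,0) value=5
Op 4: merge R0<->R1 -> R0=(0,5,0) R1=(0,5,0)
Op 5: inc R0 by 5 -> R0=(5,5,0) value=10
Op 6: inc R0 by 1 -> R0=(6,5,0) value=11
Op 7: merge R1<->R0 -> R1=(6,5,0) R0=(6,5,0)
Op 8: merge R2<->R1 -> R2=(6,5,0) R1=(6,5,0)
Op 9: inc R2 by 3 -> R2=(6,5,3) value=14
Op 10: merge R2<->R0 -> R2=(6,5,3) R0=(6,5,3)
Op 11: merge R2<->R0 -> R2=(6,5,3) R0=(6,5,3)
Op 12: merge R2<->R0 -> R2=(6,5,3) R0=(6,5,3)

Answer: 6 5 3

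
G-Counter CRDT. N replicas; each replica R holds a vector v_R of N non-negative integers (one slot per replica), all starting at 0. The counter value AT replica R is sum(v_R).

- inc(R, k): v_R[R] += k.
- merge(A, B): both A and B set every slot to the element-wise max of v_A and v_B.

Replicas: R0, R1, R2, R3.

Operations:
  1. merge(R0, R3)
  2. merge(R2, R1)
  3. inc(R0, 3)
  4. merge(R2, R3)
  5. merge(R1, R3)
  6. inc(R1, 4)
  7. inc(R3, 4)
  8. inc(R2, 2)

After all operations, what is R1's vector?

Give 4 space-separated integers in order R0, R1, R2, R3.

Answer: 0 4 0 0

Derivation:
Op 1: merge R0<->R3 -> R0=(0,0,0,0) R3=(0,0,0,0)
Op 2: merge R2<->R1 -> R2=(0,0,0,0) R1=(0,0,0,0)
Op 3: inc R0 by 3 -> R0=(3,0,0,0) value=3
Op 4: merge R2<->R3 -> R2=(0,0,0,0) R3=(0,0,0,0)
Op 5: merge R1<->R3 -> R1=(0,0,0,0) R3=(0,0,0,0)
Op 6: inc R1 by 4 -> R1=(0,4,0,0) value=4
Op 7: inc R3 by 4 -> R3=(0,0,0,4) value=4
Op 8: inc R2 by 2 -> R2=(0,0,2,0) value=2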